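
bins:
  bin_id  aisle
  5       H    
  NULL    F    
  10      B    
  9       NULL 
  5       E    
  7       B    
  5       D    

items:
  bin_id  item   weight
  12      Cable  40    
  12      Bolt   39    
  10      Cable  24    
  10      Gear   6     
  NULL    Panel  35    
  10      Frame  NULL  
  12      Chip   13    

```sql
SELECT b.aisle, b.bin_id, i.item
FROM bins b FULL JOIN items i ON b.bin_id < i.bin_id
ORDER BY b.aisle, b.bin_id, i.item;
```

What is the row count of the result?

FULL OUTER JOIN keeps every row from both sides; unmatched rows get NULL for the other side's columns.
Matching on b.bin_id < i.bin_id. A NULL in a compared column never satisfies the condition.
- bin_id=5: 6 matching i row(s), so 6 row(s) emitted.
- bin_id=NULL: no i row matches, row kept with i columns NULL.
- bin_id=10: 3 matching i row(s), so 3 row(s) emitted.
- bin_id=9: 6 matching i row(s), so 6 row(s) emitted.
- bin_id=5: 6 matching i row(s), so 6 row(s) emitted.
- bin_id=7: 6 matching i row(s), so 6 row(s) emitted.
- bin_id=5: 6 matching i row(s), so 6 row(s) emitted.
- 1 i row(s) had no b match → kept, b columns NULL.
Total: 33 matched + 2 padded = 35 rows.

35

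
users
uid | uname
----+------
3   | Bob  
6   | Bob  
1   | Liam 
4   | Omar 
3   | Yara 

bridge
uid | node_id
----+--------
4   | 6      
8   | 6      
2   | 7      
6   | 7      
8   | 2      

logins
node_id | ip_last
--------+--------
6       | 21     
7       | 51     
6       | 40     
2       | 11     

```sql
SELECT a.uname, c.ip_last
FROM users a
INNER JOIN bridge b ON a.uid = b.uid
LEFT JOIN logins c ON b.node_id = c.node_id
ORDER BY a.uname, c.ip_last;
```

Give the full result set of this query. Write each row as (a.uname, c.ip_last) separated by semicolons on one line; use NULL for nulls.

Step 1 — a INNER JOIN b on uid → 2 row(s).
Then LEFT JOIN `logins c` on node_id: each of those 2 rows is kept; rows whose b.node_id has no match in c get NULL for c's columns.

(Bob, 51); (Omar, 21); (Omar, 40)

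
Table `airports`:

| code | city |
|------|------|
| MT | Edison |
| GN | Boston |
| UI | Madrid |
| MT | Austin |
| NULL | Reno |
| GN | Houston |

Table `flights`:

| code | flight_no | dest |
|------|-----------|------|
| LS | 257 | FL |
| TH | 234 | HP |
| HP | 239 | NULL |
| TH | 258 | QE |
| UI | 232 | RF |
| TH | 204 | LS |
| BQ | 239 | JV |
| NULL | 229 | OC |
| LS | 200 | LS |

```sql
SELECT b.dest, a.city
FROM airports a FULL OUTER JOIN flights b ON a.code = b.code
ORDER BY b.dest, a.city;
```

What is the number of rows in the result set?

FULL OUTER JOIN keeps every row from both sides; unmatched rows get NULL for the other side's columns.
Matching on a.code = b.code. A NULL in a compared column never satisfies the condition.
Matched pairs: 1; unmatched a rows kept: 5; unmatched b rows kept: 8.
Total: 1 matched + 13 padded = 14 rows.

14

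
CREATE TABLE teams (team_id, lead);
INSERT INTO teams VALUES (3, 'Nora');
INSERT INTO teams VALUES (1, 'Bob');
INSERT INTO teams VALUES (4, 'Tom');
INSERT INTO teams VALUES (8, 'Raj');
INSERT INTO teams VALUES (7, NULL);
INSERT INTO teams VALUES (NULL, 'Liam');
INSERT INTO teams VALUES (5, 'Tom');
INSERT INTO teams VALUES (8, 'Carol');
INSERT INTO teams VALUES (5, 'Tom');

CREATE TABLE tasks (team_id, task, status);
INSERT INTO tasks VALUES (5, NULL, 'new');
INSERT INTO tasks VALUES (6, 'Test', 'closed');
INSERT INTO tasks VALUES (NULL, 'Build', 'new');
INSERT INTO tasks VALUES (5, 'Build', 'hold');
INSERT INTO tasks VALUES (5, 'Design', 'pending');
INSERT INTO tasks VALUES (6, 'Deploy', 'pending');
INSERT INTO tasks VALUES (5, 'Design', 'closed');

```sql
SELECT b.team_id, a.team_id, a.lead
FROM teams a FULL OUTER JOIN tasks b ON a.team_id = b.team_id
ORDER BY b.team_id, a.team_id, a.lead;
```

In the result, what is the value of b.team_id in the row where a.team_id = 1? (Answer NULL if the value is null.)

NULL

FULL OUTER JOIN keeps every row from both sides; unmatched rows get NULL for the other side's columns.
Matching on a.team_id = b.team_id. A NULL in a compared column never satisfies the condition.
- a row (team_id=3): no match → kept, b columns NULL.
- a row (team_id=1): no match → kept, b columns NULL.
- a row (team_id=4): no match → kept, b columns NULL.
- a row (team_id=8): no match → kept, b columns NULL.
- a row (team_id=7): no match → kept, b columns NULL.
- a row (team_id=NULL): no match → kept, b columns NULL.
- a row (team_id=5): matches 4 b row(s) → 4 output row(s).
- a row (team_id=8): no match → kept, b columns NULL.
- a row (team_id=5): matches 4 b row(s) → 4 output row(s).
- 3 b row(s) had no a match → kept, a columns NULL.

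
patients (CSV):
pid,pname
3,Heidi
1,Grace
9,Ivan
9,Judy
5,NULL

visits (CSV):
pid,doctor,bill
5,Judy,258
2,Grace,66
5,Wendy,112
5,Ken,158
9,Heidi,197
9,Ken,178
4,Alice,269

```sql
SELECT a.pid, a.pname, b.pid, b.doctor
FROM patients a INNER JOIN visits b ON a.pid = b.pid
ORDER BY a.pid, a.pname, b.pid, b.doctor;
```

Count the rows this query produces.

7

INNER JOIN keeps only pairs where the ON condition holds.
Matching on a.pid = b.pid.
Matched pairs: 7.
Total: 7 rows.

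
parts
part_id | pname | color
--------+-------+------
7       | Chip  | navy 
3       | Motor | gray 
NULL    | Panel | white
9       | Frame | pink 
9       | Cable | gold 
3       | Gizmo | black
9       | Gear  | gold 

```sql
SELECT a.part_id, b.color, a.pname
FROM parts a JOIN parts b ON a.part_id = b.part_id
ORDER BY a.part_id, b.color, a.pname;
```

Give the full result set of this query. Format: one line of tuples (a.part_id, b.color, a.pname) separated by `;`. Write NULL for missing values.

(3, black, Gizmo); (3, black, Motor); (3, gray, Gizmo); (3, gray, Motor); (7, navy, Chip); (9, gold, Cable); (9, gold, Cable); (9, gold, Frame); (9, gold, Frame); (9, gold, Gear); (9, gold, Gear); (9, pink, Cable); (9, pink, Frame); (9, pink, Gear)

INNER JOIN keeps only pairs where the ON condition holds.
Matching on a.part_id = b.part_id. A NULL in a compared column never satisfies the condition.
- a row (part_id=7): matches 1 b row(s) → 1 output row(s).
- a row (part_id=3): matches 2 b row(s) → 2 output row(s).
- a row (part_id=NULL): no match → dropped.
- a row (part_id=9): matches 3 b row(s) → 3 output row(s).
- a row (part_id=9): matches 3 b row(s) → 3 output row(s).
- a row (part_id=3): matches 2 b row(s) → 2 output row(s).
- a row (part_id=9): matches 3 b row(s) → 3 output row(s).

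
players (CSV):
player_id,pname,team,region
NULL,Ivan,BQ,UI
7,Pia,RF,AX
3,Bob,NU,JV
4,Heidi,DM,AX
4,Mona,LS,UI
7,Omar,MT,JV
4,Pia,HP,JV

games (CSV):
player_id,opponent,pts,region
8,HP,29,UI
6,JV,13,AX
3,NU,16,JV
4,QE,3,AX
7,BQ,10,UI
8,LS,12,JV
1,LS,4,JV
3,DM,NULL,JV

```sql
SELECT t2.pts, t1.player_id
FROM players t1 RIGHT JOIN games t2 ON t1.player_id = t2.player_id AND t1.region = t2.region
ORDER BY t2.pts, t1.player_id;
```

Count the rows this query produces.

8

RIGHT JOIN keeps every row from `games`; unmatched rows get NULL for `players`'s columns.
Matching on t1.player_id = t2.player_id AND t1.region = t2.region. A NULL in a compared column never satisfies the condition.
Matched pairs: 3; unmatched t2 rows kept: 5.
Total: 3 matched + 5 padded = 8 rows.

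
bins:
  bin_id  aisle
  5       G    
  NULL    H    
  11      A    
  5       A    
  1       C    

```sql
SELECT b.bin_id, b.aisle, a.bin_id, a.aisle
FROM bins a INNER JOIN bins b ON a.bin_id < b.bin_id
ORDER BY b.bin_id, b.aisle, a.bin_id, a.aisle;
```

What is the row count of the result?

INNER JOIN keeps only pairs where the ON condition holds.
Matching on a.bin_id < b.bin_id. A NULL in a compared column never satisfies the condition.
- a row (bin_id=5): matches 1 b row(s) → 1 output row(s).
- a row (bin_id=NULL): no match → dropped.
- a row (bin_id=11): no match → dropped.
- a row (bin_id=5): matches 1 b row(s) → 1 output row(s).
- a row (bin_id=1): matches 3 b row(s) → 3 output row(s).
Total: 5 rows.

5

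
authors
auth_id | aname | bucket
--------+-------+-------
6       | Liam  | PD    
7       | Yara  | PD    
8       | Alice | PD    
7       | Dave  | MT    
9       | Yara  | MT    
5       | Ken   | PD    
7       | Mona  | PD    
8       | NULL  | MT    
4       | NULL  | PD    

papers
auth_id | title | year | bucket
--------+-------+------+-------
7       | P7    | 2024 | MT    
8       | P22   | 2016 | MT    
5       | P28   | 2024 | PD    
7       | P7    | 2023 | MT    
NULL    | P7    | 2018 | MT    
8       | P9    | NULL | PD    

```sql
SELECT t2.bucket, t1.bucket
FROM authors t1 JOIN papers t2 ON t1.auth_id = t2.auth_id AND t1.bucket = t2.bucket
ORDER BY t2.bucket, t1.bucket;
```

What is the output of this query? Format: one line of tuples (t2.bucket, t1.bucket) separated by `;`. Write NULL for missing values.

INNER JOIN keeps only pairs where the ON condition holds.
Matching on t1.auth_id = t2.auth_id AND t1.bucket = t2.bucket. A NULL in a compared column never satisfies the condition.
- t1 (auth_id=6, bucket=PD) has no partner → excluded.
- t1 (auth_id=7, bucket=PD) has no partner → excluded.
- t1 (auth_id=8, bucket=PD) pairs with 1 row(s) of t2.
- t1 (auth_id=7, bucket=MT) pairs with 2 row(s) of t2.
- t1 (auth_id=9, bucket=MT) has no partner → excluded.
- t1 (auth_id=5, bucket=PD) pairs with 1 row(s) of t2.
- t1 (auth_id=7, bucket=PD) has no partner → excluded.
- t1 (auth_id=8, bucket=MT) pairs with 1 row(s) of t2.
- t1 (auth_id=4, bucket=PD) has no partner → excluded.
After projecting and ordering:
t2.bucket | t1.bucket
MT | MT
MT | MT
MT | MT
PD | PD
PD | PD

(MT, MT); (MT, MT); (MT, MT); (PD, PD); (PD, PD)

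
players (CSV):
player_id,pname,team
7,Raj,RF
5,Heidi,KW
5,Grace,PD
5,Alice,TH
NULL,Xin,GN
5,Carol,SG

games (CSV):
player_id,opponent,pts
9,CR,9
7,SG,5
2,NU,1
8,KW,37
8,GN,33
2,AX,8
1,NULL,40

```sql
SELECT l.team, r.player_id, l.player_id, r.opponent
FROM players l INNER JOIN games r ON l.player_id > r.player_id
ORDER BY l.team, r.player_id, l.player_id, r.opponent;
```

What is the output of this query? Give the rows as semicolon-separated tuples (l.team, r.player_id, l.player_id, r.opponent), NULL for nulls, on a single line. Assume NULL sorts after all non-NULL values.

INNER JOIN keeps only pairs where the ON condition holds.
Matching on l.player_id > r.player_id. A NULL in a compared column never satisfies the condition.
- l[0] player_id=7 → 3 match(es) in r → 3 row(s).
- l[1] player_id=5 → 3 match(es) in r → 3 row(s).
- l[2] player_id=5 → 3 match(es) in r → 3 row(s).
- l[3] player_id=5 → 3 match(es) in r → 3 row(s).
- l[4] player_id=NULL → no match; dropped.
- l[5] player_id=5 → 3 match(es) in r → 3 row(s).

(KW, 1, 5, NULL); (KW, 2, 5, AX); (KW, 2, 5, NU); (PD, 1, 5, NULL); (PD, 2, 5, AX); (PD, 2, 5, NU); (RF, 1, 7, NULL); (RF, 2, 7, AX); (RF, 2, 7, NU); (SG, 1, 5, NULL); (SG, 2, 5, AX); (SG, 2, 5, NU); (TH, 1, 5, NULL); (TH, 2, 5, AX); (TH, 2, 5, NU)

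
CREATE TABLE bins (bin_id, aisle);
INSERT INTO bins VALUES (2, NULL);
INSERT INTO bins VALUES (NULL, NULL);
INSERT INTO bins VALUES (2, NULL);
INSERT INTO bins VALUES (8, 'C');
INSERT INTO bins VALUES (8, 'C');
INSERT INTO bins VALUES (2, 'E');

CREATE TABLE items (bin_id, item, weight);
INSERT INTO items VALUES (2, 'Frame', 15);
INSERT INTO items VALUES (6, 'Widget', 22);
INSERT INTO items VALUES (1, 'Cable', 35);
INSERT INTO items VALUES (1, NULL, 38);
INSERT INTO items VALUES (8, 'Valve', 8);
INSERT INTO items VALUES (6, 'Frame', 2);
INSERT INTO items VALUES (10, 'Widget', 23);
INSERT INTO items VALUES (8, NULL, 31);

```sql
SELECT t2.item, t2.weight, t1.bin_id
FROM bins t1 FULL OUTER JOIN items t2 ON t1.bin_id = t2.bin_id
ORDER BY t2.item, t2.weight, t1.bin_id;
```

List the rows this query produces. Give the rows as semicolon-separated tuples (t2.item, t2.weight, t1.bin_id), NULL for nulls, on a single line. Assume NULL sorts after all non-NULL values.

(Cable, 35, NULL); (Frame, 2, NULL); (Frame, 15, 2); (Frame, 15, 2); (Frame, 15, 2); (Valve, 8, 8); (Valve, 8, 8); (Widget, 22, NULL); (Widget, 23, NULL); (NULL, 31, 8); (NULL, 31, 8); (NULL, 38, NULL); (NULL, NULL, NULL)

FULL OUTER JOIN keeps every row from both sides; unmatched rows get NULL for the other side's columns.
Matching on t1.bin_id = t2.bin_id. A NULL in a compared column never satisfies the condition.
- t1[0] bin_id=2 → 1 match(es) in t2 → 1 row(s).
- t1[1] bin_id=NULL → no match; kept with NULLs on the t2 side.
- t1[2] bin_id=2 → 1 match(es) in t2 → 1 row(s).
- t1[3] bin_id=8 → 2 match(es) in t2 → 2 row(s).
- t1[4] bin_id=8 → 2 match(es) in t2 → 2 row(s).
- t1[5] bin_id=2 → 1 match(es) in t2 → 1 row(s).
- 5 t2 row(s) had no t1 match → kept, t1 columns NULL.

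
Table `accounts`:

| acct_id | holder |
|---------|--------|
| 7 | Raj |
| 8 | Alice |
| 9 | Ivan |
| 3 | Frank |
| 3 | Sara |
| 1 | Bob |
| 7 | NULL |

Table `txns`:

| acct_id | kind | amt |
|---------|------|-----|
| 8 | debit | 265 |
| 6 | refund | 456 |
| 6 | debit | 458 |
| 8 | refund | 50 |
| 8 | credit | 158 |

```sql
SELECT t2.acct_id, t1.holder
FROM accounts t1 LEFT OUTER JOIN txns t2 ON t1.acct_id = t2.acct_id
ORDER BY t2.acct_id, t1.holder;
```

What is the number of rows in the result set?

LEFT JOIN keeps every row from `accounts`; unmatched rows get NULL for `txns`'s columns.
Matching on t1.acct_id = t2.acct_id.
- t1 (acct_id=7) has no partner → padded with NULL.
- t1 (acct_id=8) pairs with 3 row(s) of t2.
- t1 (acct_id=9) has no partner → padded with NULL.
- t1 (acct_id=3) has no partner → padded with NULL.
- t1 (acct_id=3) has no partner → padded with NULL.
- t1 (acct_id=1) has no partner → padded with NULL.
- t1 (acct_id=7) has no partner → padded with NULL.
Total: 3 matched + 6 padded = 9 rows.

9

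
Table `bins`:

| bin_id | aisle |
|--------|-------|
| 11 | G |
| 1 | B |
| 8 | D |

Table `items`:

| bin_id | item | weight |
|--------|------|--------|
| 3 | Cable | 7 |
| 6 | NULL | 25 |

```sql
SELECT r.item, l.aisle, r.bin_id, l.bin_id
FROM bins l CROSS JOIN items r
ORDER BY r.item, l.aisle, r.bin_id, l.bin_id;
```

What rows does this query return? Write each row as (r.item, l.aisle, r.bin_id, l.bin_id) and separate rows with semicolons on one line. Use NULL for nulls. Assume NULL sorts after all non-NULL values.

(Cable, B, 3, 1); (Cable, D, 3, 8); (Cable, G, 3, 11); (NULL, B, 6, 1); (NULL, D, 6, 8); (NULL, G, 6, 11)

CROSS JOIN pairs every row of `bins` with every row of `items`: 3 × 2 = 6 rows.
After projecting and ordering:
r.item | l.aisle | r.bin_id | l.bin_id
Cable | B | 3 | 1
Cable | D | 3 | 8
Cable | G | 3 | 11
NULL | B | 6 | 1
NULL | D | 6 | 8
NULL | G | 6 | 11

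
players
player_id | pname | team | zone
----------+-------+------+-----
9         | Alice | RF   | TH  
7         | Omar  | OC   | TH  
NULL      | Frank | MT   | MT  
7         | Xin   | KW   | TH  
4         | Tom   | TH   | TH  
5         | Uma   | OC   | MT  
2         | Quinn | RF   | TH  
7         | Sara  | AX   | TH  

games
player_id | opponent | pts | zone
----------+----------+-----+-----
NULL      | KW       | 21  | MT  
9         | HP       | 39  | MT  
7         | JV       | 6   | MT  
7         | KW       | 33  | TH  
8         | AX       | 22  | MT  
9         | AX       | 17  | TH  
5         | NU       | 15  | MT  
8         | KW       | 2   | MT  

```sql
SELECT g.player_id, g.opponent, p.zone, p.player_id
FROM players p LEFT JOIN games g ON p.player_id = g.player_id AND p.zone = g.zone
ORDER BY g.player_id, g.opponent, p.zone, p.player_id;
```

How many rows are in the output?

8

LEFT JOIN keeps every row from `players`; unmatched rows get NULL for `games`'s columns.
Matching on p.player_id = g.player_id AND p.zone = g.zone. A NULL in a compared column never satisfies the condition.
- p[0] player_id=9, zone=TH → 1 match(es) in g → 1 row(s).
- p[1] player_id=7, zone=TH → 1 match(es) in g → 1 row(s).
- p[2] player_id=NULL, zone=MT → no match; kept with NULLs on the g side.
- p[3] player_id=7, zone=TH → 1 match(es) in g → 1 row(s).
- p[4] player_id=4, zone=TH → no match; kept with NULLs on the g side.
- p[5] player_id=5, zone=MT → 1 match(es) in g → 1 row(s).
- p[6] player_id=2, zone=TH → no match; kept with NULLs on the g side.
- p[7] player_id=7, zone=TH → 1 match(es) in g → 1 row(s).
Total: 5 matched + 3 padded = 8 rows.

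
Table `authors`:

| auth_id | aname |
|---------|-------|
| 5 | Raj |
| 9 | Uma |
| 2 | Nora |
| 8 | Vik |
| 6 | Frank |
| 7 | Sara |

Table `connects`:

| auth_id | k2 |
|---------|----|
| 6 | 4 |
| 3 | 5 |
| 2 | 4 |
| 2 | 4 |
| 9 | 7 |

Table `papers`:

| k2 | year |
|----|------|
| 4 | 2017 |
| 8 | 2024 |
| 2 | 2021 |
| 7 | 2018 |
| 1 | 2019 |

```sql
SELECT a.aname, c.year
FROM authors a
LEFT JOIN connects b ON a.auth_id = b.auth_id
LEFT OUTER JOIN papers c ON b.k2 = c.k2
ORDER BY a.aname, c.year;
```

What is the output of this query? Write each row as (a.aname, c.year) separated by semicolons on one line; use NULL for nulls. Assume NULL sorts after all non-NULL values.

Step 1 — a LEFT JOIN b on auth_id → 7 row(s).
Then LEFT JOIN `papers c` on k2: each of those 7 rows is kept; rows whose b.k2 has no match in c get NULL for c's columns.

(Frank, 2017); (Nora, 2017); (Nora, 2017); (Raj, NULL); (Sara, NULL); (Uma, 2018); (Vik, NULL)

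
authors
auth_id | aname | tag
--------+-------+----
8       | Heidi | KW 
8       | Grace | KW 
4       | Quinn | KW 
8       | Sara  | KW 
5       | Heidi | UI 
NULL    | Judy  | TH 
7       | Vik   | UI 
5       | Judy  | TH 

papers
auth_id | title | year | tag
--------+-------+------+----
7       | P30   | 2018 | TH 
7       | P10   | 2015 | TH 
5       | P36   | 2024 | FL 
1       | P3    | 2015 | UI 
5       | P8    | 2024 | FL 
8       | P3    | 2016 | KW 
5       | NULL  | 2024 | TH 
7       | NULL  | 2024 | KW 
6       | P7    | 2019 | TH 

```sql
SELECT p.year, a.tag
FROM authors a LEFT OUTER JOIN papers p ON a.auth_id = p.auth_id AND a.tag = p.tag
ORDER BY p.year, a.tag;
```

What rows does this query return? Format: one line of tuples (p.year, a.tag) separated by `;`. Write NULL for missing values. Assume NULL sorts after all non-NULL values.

LEFT JOIN keeps every row from `authors`; unmatched rows get NULL for `papers`'s columns.
Matching on a.auth_id = p.auth_id AND a.tag = p.tag. A NULL in a compared column never satisfies the condition.
- a (auth_id=8, tag=KW) pairs with 1 row(s) of p.
- a (auth_id=8, tag=KW) pairs with 1 row(s) of p.
- a (auth_id=4, tag=KW) has no partner → padded with NULL.
- a (auth_id=8, tag=KW) pairs with 1 row(s) of p.
- a (auth_id=5, tag=UI) has no partner → padded with NULL.
- a (auth_id=NULL, tag=TH) has no partner → padded with NULL.
- a (auth_id=7, tag=UI) has no partner → padded with NULL.
- a (auth_id=5, tag=TH) pairs with 1 row(s) of p.
After projecting and ordering:
p.year | a.tag
2016 | KW
2016 | KW
2016 | KW
2024 | TH
NULL | KW
NULL | TH
NULL | UI
NULL | UI

(2016, KW); (2016, KW); (2016, KW); (2024, TH); (NULL, KW); (NULL, TH); (NULL, UI); (NULL, UI)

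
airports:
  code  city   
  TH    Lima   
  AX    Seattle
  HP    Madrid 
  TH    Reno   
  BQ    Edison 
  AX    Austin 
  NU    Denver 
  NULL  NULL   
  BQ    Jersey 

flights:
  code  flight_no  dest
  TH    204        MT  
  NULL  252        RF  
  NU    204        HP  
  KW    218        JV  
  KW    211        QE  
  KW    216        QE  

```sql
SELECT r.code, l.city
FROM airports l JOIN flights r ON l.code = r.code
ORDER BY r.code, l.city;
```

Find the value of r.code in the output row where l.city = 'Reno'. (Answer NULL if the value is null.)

TH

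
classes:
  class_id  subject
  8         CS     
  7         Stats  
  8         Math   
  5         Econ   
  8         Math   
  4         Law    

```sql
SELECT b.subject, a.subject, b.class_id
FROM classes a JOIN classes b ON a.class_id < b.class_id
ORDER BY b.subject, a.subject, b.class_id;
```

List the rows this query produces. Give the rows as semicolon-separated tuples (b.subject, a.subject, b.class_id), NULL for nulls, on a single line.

(CS, Econ, 8); (CS, Law, 8); (CS, Stats, 8); (Econ, Law, 5); (Math, Econ, 8); (Math, Econ, 8); (Math, Law, 8); (Math, Law, 8); (Math, Stats, 8); (Math, Stats, 8); (Stats, Econ, 7); (Stats, Law, 7)

INNER JOIN keeps only pairs where the ON condition holds.
Matching on a.class_id < b.class_id.
- class_id=8: no matching b row, dropped.
- class_id=7: 3 matching b row(s), so 3 row(s) emitted.
- class_id=8: no matching b row, dropped.
- class_id=5: 4 matching b row(s), so 4 row(s) emitted.
- class_id=8: no matching b row, dropped.
- class_id=4: 5 matching b row(s), so 5 row(s) emitted.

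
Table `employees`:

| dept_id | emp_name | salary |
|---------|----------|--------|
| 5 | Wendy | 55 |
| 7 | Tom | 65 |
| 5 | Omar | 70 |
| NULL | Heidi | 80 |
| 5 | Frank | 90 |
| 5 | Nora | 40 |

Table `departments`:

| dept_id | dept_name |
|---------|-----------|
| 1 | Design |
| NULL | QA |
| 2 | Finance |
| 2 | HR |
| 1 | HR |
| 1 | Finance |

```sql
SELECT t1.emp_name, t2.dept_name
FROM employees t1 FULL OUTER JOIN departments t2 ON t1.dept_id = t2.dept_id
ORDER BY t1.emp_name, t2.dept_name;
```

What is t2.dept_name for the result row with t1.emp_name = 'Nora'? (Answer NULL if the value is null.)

FULL OUTER JOIN keeps every row from both sides; unmatched rows get NULL for the other side's columns.
Matching on t1.dept_id = t2.dept_id. A NULL in a compared column never satisfies the condition.
- t1[0] dept_id=5 → no match; kept with NULLs on the t2 side.
- t1[1] dept_id=7 → no match; kept with NULLs on the t2 side.
- t1[2] dept_id=5 → no match; kept with NULLs on the t2 side.
- t1[3] dept_id=NULL → no match; kept with NULLs on the t2 side.
- t1[4] dept_id=5 → no match; kept with NULLs on the t2 side.
- t1[5] dept_id=5 → no match; kept with NULLs on the t2 side.
- plus 6 unmatched t2 row(s), each kept with NULL t1 columns.

NULL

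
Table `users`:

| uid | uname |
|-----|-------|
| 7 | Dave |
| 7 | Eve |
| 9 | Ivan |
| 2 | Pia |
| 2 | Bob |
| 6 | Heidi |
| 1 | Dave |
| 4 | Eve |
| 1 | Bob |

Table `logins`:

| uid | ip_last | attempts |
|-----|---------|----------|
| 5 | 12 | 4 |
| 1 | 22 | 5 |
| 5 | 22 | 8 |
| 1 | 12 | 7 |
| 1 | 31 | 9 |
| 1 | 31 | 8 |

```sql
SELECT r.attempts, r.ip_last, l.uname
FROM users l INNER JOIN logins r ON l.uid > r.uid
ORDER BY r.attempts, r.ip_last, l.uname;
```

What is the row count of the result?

36

INNER JOIN keeps only pairs where the ON condition holds.
Matching on l.uid > r.uid.
- l (uid=7) pairs with 6 row(s) of r.
- l (uid=7) pairs with 6 row(s) of r.
- l (uid=9) pairs with 6 row(s) of r.
- l (uid=2) pairs with 4 row(s) of r.
- l (uid=2) pairs with 4 row(s) of r.
- l (uid=6) pairs with 6 row(s) of r.
- l (uid=1) has no partner → excluded.
- l (uid=4) pairs with 4 row(s) of r.
- l (uid=1) has no partner → excluded.
Total: 36 rows.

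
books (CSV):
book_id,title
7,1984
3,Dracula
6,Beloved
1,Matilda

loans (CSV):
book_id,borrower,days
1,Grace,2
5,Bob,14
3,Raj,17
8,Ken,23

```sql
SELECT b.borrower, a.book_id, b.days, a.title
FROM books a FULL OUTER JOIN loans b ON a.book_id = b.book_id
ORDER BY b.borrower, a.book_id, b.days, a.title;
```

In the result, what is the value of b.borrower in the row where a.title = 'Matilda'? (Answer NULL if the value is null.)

FULL OUTER JOIN keeps every row from both sides; unmatched rows get NULL for the other side's columns.
Matching on a.book_id = b.book_id.
Matched pairs: 2; unmatched a rows kept: 2; unmatched b rows kept: 2.

Grace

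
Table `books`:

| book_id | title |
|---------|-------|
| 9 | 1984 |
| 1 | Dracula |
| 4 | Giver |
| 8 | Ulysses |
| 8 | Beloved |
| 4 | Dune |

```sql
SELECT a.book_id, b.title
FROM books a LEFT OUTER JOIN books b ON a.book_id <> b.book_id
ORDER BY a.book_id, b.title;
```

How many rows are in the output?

LEFT JOIN keeps every row from `books a`; unmatched rows get NULL for `books b`'s columns.
Matching on a.book_id <> b.book_id.
Matched pairs: 26; unmatched a rows kept: 0.
Total: 26 rows.

26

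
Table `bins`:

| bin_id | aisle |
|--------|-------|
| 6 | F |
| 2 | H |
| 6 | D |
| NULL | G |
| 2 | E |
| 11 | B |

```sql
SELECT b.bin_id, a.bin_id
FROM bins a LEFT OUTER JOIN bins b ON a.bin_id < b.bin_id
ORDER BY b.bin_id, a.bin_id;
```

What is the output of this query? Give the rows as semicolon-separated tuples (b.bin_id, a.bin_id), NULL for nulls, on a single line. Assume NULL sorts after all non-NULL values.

LEFT JOIN keeps every row from `bins a`; unmatched rows get NULL for `bins b`'s columns.
Matching on a.bin_id < b.bin_id. A NULL in a compared column never satisfies the condition.
- a row (bin_id=6): matches 1 b row(s) → 1 output row(s).
- a row (bin_id=2): matches 3 b row(s) → 3 output row(s).
- a row (bin_id=6): matches 1 b row(s) → 1 output row(s).
- a row (bin_id=NULL): no match → kept, b columns NULL.
- a row (bin_id=2): matches 3 b row(s) → 3 output row(s).
- a row (bin_id=11): no match → kept, b columns NULL.
After projecting and ordering:
b.bin_id | a.bin_id
6 | 2
6 | 2
6 | 2
6 | 2
11 | 2
11 | 2
11 | 6
11 | 6
NULL | 11
NULL | NULL

(6, 2); (6, 2); (6, 2); (6, 2); (11, 2); (11, 2); (11, 6); (11, 6); (NULL, 11); (NULL, NULL)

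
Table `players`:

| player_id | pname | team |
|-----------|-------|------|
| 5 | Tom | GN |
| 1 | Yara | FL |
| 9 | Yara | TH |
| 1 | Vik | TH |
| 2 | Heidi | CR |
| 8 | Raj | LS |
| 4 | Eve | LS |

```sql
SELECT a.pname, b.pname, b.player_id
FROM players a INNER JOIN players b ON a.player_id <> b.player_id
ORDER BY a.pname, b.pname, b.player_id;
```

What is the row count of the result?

INNER JOIN keeps only pairs where the ON condition holds.
Matching on a.player_id <> b.player_id.
- a[0] player_id=5 → 6 match(es) in b → 6 row(s).
- a[1] player_id=1 → 5 match(es) in b → 5 row(s).
- a[2] player_id=9 → 6 match(es) in b → 6 row(s).
- a[3] player_id=1 → 5 match(es) in b → 5 row(s).
- a[4] player_id=2 → 6 match(es) in b → 6 row(s).
- a[5] player_id=8 → 6 match(es) in b → 6 row(s).
- a[6] player_id=4 → 6 match(es) in b → 6 row(s).
Total: 40 rows.

40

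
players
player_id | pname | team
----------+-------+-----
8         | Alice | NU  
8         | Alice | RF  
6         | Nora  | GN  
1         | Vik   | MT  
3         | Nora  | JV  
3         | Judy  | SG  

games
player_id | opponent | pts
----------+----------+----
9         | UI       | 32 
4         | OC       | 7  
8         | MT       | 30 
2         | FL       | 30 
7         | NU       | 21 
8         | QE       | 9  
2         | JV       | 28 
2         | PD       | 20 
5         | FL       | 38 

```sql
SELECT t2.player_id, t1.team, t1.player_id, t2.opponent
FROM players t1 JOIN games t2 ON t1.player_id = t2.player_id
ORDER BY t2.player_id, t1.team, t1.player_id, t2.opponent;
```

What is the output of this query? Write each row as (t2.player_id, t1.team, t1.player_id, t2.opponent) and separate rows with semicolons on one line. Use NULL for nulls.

(8, NU, 8, MT); (8, NU, 8, QE); (8, RF, 8, MT); (8, RF, 8, QE)

INNER JOIN keeps only pairs where the ON condition holds.
Matching on t1.player_id = t2.player_id.
- t1[0] player_id=8 → 2 match(es) in t2 → 2 row(s).
- t1[1] player_id=8 → 2 match(es) in t2 → 2 row(s).
- t1[2] player_id=6 → no match; dropped.
- t1[3] player_id=1 → no match; dropped.
- t1[4] player_id=3 → no match; dropped.
- t1[5] player_id=3 → no match; dropped.
After projecting and ordering:
t2.player_id | t1.team | t1.player_id | t2.opponent
8 | NU | 8 | MT
8 | NU | 8 | QE
8 | RF | 8 | MT
8 | RF | 8 | QE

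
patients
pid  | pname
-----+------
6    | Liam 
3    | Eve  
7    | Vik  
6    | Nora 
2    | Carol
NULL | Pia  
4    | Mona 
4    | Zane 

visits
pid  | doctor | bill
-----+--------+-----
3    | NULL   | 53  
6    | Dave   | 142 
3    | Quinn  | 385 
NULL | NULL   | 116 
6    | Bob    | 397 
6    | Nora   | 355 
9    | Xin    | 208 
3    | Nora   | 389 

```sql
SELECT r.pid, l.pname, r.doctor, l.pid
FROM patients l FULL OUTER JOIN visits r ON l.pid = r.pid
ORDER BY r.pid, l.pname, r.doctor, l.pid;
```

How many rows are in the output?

FULL OUTER JOIN keeps every row from both sides; unmatched rows get NULL for the other side's columns.
Matching on l.pid = r.pid. A NULL in a compared column never satisfies the condition.
Matched pairs: 9; unmatched l rows kept: 5; unmatched r rows kept: 2.
Total: 9 matched + 7 padded = 16 rows.

16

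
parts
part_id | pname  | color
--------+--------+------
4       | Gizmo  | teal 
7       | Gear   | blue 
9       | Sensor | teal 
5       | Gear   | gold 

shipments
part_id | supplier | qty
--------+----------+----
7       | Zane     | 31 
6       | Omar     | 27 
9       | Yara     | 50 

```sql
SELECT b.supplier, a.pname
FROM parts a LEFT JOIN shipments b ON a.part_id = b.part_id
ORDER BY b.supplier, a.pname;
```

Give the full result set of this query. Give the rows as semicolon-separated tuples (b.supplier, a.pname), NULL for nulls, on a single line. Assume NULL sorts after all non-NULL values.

LEFT JOIN keeps every row from `parts`; unmatched rows get NULL for `shipments`'s columns.
Matching on a.part_id = b.part_id.
- a[0] part_id=4 → no match; kept with NULLs on the b side.
- a[1] part_id=7 → 1 match(es) in b → 1 row(s).
- a[2] part_id=9 → 1 match(es) in b → 1 row(s).
- a[3] part_id=5 → no match; kept with NULLs on the b side.
After projecting and ordering:
b.supplier | a.pname
Yara | Sensor
Zane | Gear
NULL | Gear
NULL | Gizmo

(Yara, Sensor); (Zane, Gear); (NULL, Gear); (NULL, Gizmo)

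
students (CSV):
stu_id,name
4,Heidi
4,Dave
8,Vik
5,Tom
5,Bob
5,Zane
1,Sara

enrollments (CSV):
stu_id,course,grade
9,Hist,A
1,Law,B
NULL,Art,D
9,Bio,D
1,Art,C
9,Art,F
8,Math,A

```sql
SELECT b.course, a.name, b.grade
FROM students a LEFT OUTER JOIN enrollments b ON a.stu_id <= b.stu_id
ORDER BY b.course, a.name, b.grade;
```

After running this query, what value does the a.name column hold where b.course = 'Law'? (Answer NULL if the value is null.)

LEFT JOIN keeps every row from `students`; unmatched rows get NULL for `enrollments`'s columns.
Matching on a.stu_id <= b.stu_id. A NULL in a compared column never satisfies the condition.
- a (stu_id=4) pairs with 4 row(s) of b.
- a (stu_id=4) pairs with 4 row(s) of b.
- a (stu_id=8) pairs with 4 row(s) of b.
- a (stu_id=5) pairs with 4 row(s) of b.
- a (stu_id=5) pairs with 4 row(s) of b.
- a (stu_id=5) pairs with 4 row(s) of b.
- a (stu_id=1) pairs with 6 row(s) of b.

Sara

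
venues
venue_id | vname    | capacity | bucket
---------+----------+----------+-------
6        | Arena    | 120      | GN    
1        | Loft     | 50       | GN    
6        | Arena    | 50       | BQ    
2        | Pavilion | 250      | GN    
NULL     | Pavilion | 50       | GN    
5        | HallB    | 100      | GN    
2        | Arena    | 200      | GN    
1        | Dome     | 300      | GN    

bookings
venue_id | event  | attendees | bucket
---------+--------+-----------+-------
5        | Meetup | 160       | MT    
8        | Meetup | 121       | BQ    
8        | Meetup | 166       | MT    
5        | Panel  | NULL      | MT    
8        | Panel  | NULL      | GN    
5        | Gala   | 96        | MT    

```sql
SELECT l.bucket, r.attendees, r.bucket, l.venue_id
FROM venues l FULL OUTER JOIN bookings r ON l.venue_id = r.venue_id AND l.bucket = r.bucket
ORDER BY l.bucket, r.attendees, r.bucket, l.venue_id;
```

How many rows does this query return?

14

FULL OUTER JOIN keeps every row from both sides; unmatched rows get NULL for the other side's columns.
Matching on l.venue_id = r.venue_id AND l.bucket = r.bucket. A NULL in a compared column never satisfies the condition.
Matched pairs: 0; unmatched l rows kept: 8; unmatched r rows kept: 6.
Total: 0 matched + 14 padded = 14 rows.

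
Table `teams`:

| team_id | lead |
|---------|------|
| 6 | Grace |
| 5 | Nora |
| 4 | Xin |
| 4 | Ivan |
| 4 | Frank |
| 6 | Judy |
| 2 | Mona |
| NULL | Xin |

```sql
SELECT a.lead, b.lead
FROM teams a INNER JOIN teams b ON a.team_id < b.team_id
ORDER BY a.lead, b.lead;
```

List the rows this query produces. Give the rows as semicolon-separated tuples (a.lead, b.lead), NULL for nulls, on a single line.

(Frank, Grace); (Frank, Judy); (Frank, Nora); (Ivan, Grace); (Ivan, Judy); (Ivan, Nora); (Mona, Frank); (Mona, Grace); (Mona, Ivan); (Mona, Judy); (Mona, Nora); (Mona, Xin); (Nora, Grace); (Nora, Judy); (Xin, Grace); (Xin, Judy); (Xin, Nora)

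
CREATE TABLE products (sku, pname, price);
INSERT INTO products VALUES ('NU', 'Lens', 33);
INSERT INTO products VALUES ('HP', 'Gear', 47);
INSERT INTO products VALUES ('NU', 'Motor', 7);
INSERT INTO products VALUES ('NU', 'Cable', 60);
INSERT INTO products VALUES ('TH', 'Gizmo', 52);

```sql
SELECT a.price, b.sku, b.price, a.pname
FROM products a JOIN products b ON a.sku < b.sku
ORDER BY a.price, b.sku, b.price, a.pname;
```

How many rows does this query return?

7

INNER JOIN keeps only pairs where the ON condition holds.
Matching on a.sku < b.sku.
- sku=NU: 1 matching b row(s), so 1 row(s) emitted.
- sku=HP: 4 matching b row(s), so 4 row(s) emitted.
- sku=NU: 1 matching b row(s), so 1 row(s) emitted.
- sku=NU: 1 matching b row(s), so 1 row(s) emitted.
- sku=TH: no matching b row, dropped.
Total: 7 rows.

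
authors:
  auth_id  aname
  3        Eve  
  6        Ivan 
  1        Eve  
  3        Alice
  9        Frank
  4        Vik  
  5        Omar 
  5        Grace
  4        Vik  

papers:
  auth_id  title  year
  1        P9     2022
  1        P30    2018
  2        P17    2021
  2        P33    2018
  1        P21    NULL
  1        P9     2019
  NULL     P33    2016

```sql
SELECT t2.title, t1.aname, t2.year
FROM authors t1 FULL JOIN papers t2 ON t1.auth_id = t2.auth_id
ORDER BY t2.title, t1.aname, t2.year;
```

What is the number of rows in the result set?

15

FULL OUTER JOIN keeps every row from both sides; unmatched rows get NULL for the other side's columns.
Matching on t1.auth_id = t2.auth_id. A NULL in a compared column never satisfies the condition.
Matched pairs: 4; unmatched t1 rows kept: 8; unmatched t2 rows kept: 3.
Total: 4 matched + 11 padded = 15 rows.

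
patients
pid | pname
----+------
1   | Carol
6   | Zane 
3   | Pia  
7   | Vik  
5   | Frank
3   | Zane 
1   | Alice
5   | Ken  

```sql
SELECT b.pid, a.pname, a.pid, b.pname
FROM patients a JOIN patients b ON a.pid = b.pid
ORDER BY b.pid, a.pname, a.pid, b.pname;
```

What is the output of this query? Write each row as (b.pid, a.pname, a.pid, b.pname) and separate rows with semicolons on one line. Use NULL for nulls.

INNER JOIN keeps only pairs where the ON condition holds.
Matching on a.pid = b.pid.
- pid=1: 2 matching b row(s), so 2 row(s) emitted.
- pid=6: 1 matching b row(s), so 1 row(s) emitted.
- pid=3: 2 matching b row(s), so 2 row(s) emitted.
- pid=7: 1 matching b row(s), so 1 row(s) emitted.
- pid=5: 2 matching b row(s), so 2 row(s) emitted.
- pid=3: 2 matching b row(s), so 2 row(s) emitted.
- pid=1: 2 matching b row(s), so 2 row(s) emitted.
- pid=5: 2 matching b row(s), so 2 row(s) emitted.

(1, Alice, 1, Alice); (1, Alice, 1, Carol); (1, Carol, 1, Alice); (1, Carol, 1, Carol); (3, Pia, 3, Pia); (3, Pia, 3, Zane); (3, Zane, 3, Pia); (3, Zane, 3, Zane); (5, Frank, 5, Frank); (5, Frank, 5, Ken); (5, Ken, 5, Frank); (5, Ken, 5, Ken); (6, Zane, 6, Zane); (7, Vik, 7, Vik)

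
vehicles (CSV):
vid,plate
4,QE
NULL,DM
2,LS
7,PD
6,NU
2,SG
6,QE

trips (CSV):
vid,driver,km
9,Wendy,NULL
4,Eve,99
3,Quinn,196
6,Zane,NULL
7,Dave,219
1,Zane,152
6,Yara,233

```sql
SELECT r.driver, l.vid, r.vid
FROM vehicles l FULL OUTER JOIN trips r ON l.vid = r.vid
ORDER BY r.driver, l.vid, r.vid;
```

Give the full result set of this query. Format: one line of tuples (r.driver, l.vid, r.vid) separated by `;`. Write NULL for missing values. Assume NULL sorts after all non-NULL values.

(Dave, 7, 7); (Eve, 4, 4); (Quinn, NULL, 3); (Wendy, NULL, 9); (Yara, 6, 6); (Yara, 6, 6); (Zane, 6, 6); (Zane, 6, 6); (Zane, NULL, 1); (NULL, 2, NULL); (NULL, 2, NULL); (NULL, NULL, NULL)

FULL OUTER JOIN keeps every row from both sides; unmatched rows get NULL for the other side's columns.
Matching on l.vid = r.vid. A NULL in a compared column never satisfies the condition.
- l (vid=4) pairs with 1 row(s) of r.
- l (vid=NULL) has no partner → padded with NULL.
- l (vid=2) has no partner → padded with NULL.
- l (vid=7) pairs with 1 row(s) of r.
- l (vid=6) pairs with 2 row(s) of r.
- l (vid=2) has no partner → padded with NULL.
- l (vid=6) pairs with 2 row(s) of r.
- 3 row(s) from r found no l partner → padded with NULL.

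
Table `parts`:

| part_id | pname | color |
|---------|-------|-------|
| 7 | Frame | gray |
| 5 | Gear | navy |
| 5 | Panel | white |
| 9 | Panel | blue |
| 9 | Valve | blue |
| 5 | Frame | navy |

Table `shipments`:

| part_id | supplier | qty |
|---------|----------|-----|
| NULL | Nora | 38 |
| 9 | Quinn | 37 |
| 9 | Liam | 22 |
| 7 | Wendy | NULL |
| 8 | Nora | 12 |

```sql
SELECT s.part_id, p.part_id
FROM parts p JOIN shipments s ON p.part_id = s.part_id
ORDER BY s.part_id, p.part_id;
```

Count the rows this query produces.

5

INNER JOIN keeps only pairs where the ON condition holds.
Matching on p.part_id = s.part_id. A NULL in a compared column never satisfies the condition.
- p row (part_id=7): matches 1 s row(s) → 1 output row(s).
- p row (part_id=5): no match → dropped.
- p row (part_id=5): no match → dropped.
- p row (part_id=9): matches 2 s row(s) → 2 output row(s).
- p row (part_id=9): matches 2 s row(s) → 2 output row(s).
- p row (part_id=5): no match → dropped.
Total: 5 rows.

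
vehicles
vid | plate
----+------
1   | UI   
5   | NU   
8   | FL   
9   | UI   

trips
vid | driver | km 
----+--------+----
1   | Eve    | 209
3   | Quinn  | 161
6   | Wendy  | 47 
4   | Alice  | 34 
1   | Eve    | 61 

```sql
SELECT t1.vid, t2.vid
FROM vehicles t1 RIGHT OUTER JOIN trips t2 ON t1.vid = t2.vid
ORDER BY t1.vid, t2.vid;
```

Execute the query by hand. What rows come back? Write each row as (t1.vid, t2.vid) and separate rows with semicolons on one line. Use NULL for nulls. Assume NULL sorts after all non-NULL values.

RIGHT JOIN keeps every row from `trips`; unmatched rows get NULL for `vehicles`'s columns.
Matching on t1.vid = t2.vid.
- vid=1: 2 matching t2 row(s), so 2 row(s) emitted.
- vid=5: no matching t2 row.
- vid=8: no matching t2 row.
- vid=9: no matching t2 row.
- plus 3 unmatched t2 row(s), each kept with NULL t1 columns.
After projecting and ordering:
t1.vid | t2.vid
1 | 1
1 | 1
NULL | 3
NULL | 4
NULL | 6

(1, 1); (1, 1); (NULL, 3); (NULL, 4); (NULL, 6)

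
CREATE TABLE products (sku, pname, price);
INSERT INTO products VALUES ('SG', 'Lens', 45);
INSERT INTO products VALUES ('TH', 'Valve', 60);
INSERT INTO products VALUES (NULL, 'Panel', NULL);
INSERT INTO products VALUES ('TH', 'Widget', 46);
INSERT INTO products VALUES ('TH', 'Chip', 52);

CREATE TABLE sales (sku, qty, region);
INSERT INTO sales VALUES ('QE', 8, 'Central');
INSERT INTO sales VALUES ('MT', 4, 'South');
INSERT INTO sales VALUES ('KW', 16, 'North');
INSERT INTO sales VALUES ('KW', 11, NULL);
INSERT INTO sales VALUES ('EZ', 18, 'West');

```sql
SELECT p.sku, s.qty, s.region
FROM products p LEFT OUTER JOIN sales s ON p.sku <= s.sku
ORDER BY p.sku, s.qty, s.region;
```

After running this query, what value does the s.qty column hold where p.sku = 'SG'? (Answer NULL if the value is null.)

LEFT JOIN keeps every row from `products`; unmatched rows get NULL for `sales`'s columns.
Matching on p.sku <= s.sku. A NULL in a compared column never satisfies the condition.
- sku=SG: no s row matches, row kept with s columns NULL.
- sku=TH: no s row matches, row kept with s columns NULL.
- sku=NULL: no s row matches, row kept with s columns NULL.
- sku=TH: no s row matches, row kept with s columns NULL.
- sku=TH: no s row matches, row kept with s columns NULL.

NULL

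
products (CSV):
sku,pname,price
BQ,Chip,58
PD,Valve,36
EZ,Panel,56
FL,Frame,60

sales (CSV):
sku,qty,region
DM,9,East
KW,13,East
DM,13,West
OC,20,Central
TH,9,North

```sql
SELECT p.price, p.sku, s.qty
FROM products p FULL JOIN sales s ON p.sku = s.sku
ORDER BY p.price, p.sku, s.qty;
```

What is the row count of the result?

9

FULL OUTER JOIN keeps every row from both sides; unmatched rows get NULL for the other side's columns.
Matching on p.sku = s.sku.
- sku=BQ: no s row matches, row kept with s columns NULL.
- sku=PD: no s row matches, row kept with s columns NULL.
- sku=EZ: no s row matches, row kept with s columns NULL.
- sku=FL: no s row matches, row kept with s columns NULL.
- plus 5 unmatched s row(s), each kept with NULL p columns.
Total: 0 matched + 9 padded = 9 rows.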